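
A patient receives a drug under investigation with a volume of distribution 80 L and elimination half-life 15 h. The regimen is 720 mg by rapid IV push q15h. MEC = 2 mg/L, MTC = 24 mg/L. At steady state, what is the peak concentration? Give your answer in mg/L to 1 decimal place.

18.0 mg/L

The dosing interval is 1 half-life, so f = 2^(−1) = 0.5.
Accumulation ratio R = 1/(1 − f) = 1/0.5 = 2/1.
Single-dose peak C₀ = D/Vd = 720/80 = 9 mg/L.
Steady-state peak Cmax,ss = C₀·R = 9 × 2/1 ≈ 18.000 mg/L.
Peak 18.0 mg/L vs MTC 24 mg/L: below toxic threshold.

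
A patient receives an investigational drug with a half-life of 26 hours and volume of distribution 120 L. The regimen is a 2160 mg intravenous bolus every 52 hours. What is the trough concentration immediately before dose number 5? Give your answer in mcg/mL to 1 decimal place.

6.0 mcg/mL

f = (1/2)^(τ/t½) = (1/2)^(52/26) ≈ 0.2500.
C₀ = D/Vd = 2160/120 ≈ 18.000 mcg/mL.
Before the 5th dose, 4 doses have been given. Superposition: Cmin = C₀·(f + f² + … + f^4).
≈ 18.000 × (0.2500 + 0.0625 + 0.0156 + 0.0039) ≈ 18.000 × 0.3320 ≈ 5.976 mcg/mL.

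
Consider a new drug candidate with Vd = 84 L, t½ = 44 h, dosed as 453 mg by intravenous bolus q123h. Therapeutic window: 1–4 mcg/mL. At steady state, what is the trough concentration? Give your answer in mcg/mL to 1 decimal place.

0.9 mcg/mL

Over one 123-h interval, 123/44 ≈ 2.7955 half-lives elapse, leaving f ≈ 0.1440 of each dose.
At steady state, accumulation factor R = 1/(1 − e^(−kτ)) ≈ 1.1682.
Single-dose peak C₀ = D/Vd = 453/84 ≈ 5.393 mcg/mL.
Steady-state peak Cmax,ss = C₀·R ≈ 5.393 × 1.1682 ≈ 6.300 mcg/mL.
Steady-state trough Cmin,ss = Cmax,ss·f ≈ 6.300 × 0.1440 ≈ 0.907 mcg/mL.
Trough 0.9 mcg/mL vs MEC 1 mcg/mL: subtherapeutic.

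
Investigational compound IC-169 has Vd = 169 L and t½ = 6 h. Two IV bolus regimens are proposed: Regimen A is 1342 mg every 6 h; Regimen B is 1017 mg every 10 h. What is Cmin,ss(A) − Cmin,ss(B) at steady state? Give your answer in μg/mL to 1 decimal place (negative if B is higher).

5.2 μg/mL

Regimen A: f = (1/2)^(6/6) ≈ 0.5000; Cmin,ss = (1342/169)·f/(1−f) ≈ 7.941 μg/mL.
Regimen B: f = (1/2)^(10/6) ≈ 0.3150; Cmin,ss = (1017/169)·f/(1−f) ≈ 2.767 μg/mL.
Difference ≈ 7.941 − 2.767 ≈ 5.174 μg/mL.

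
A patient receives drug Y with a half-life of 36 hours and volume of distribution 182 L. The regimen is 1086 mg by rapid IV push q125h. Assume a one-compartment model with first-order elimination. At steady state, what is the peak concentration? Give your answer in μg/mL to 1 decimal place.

τ/t½ = 125/36 ≈ 3.4722, so fraction remaining f = (1/2)^(125/36) ≈ 0.0901.
Accumulation ratio R = 1/(1 − f) ≈ 1/0.9099 ≈ 1.0990.
Single-dose peak C₀ = D/Vd = 1086/182 ≈ 5.967 μg/mL.
Steady-state peak Cmax,ss = C₀·R ≈ 5.967 × 1.0990 ≈ 6.558 μg/mL.

6.6 μg/mL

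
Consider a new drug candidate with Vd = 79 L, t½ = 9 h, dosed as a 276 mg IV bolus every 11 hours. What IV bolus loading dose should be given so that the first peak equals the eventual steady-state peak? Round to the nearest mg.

f = (1/2)^(11/9) ≈ 0.428622; accumulation ratio R = 1/(1−f) ≈ 1.75015.
Loading dose to hit Cmax,ss on first dose: D_load = D_maint·R ≈ 276 × 1.75015 ≈ 483.04 mg.

483 mg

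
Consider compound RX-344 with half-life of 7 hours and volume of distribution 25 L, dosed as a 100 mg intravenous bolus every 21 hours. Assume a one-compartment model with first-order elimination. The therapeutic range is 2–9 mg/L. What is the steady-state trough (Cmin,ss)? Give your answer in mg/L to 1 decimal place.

τ = 21 h = 3 half-lives, so f = (1/2)^3 = 0.125.
Accumulation ratio R = 1/(1 − f) = 1/0.875 = 8/7.
Single-dose peak C₀ = D/Vd = 100/25 = 4 mg/L.
Steady-state peak Cmax,ss = C₀·R = 4 × 8/7 ≈ 4.571 mg/L.
Steady-state trough Cmin,ss = Cmax,ss·f ≈ 4.571 × 0.125 ≈ 0.571 mg/L.
Trough 0.6 mg/L vs MEC 2 mg/L: subtherapeutic.

0.6 mg/L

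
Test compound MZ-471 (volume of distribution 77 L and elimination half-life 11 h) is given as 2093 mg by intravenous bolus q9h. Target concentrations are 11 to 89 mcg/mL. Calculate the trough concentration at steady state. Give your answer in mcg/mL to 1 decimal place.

35.6 mcg/mL

Over one 9-h interval, 9/11 ≈ 0.81818 half-lives elapse, leaving f ≈ 0.5672 of each dose.
Single-dose peak C₀ = D/Vd = 2093/77 ≈ 27.182 mcg/mL.
Steady-state trough Cmin,ss = C₀·f/(1−f) ≈ 27.182 × 0.5672/0.4328 ≈ 35.623 mcg/mL.
Trough 35.6 mcg/mL vs MEC 11 mcg/mL: adequate.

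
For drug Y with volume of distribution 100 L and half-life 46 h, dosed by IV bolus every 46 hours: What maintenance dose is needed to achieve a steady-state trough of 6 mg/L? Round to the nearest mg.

τ/t½ = 46/46 ≈ 1, so f = (1/2)^(46/46) ≈ 0.500000.
Cmin,ss = (D/Vd)·f/(1−f), so D = Cmin,ss·Vd·(1−f)/f.
D = 6 × 100 × (1−f)/f ≈ 6 × 100 × 1.00000 ≈ 600.00 mg.

600 mg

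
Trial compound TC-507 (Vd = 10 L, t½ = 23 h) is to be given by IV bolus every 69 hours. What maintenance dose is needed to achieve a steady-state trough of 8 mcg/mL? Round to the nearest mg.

τ/t½ = 69/23 ≈ 3, so f = (1/2)^(69/23) ≈ 0.125000.
Cmin,ss = (D/Vd)·f/(1−f), so D = Cmin,ss·Vd·(1−f)/f.
D = 8 × 10 × (1−f)/f ≈ 8 × 10 × 7.00000 ≈ 560.00 mg.

560 mg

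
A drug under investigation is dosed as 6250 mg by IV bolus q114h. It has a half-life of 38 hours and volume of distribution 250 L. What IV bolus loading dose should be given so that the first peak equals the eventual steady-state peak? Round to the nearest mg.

f = (1/2)^(114/38) ≈ 0.125000; accumulation ratio R = 1/(1−f) ≈ 1.14286.
Loading dose to hit Cmax,ss on first dose: D_load = D_maint·R ≈ 6250 × 1.14286 ≈ 7142.88 mg.

7143 mg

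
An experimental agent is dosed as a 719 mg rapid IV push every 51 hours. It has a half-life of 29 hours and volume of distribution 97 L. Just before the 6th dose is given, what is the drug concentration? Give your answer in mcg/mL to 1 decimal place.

f = (1/2)^(τ/t½) = (1/2)^(51/29) ≈ 0.2955.
C₀ = D/Vd = 719/97 ≈ 7.412 mcg/mL.
Before the 6th dose, 5 doses have been given. Superposition: Cmin = C₀·(f + f² + … + f^5).
≈ 7.412 × (0.2955 + 0.0873 + 0.0258 + 0.0076 + 0.0023) ≈ 7.412 × 0.4185 ≈ 3.102 mcg/mL.

3.1 mcg/mL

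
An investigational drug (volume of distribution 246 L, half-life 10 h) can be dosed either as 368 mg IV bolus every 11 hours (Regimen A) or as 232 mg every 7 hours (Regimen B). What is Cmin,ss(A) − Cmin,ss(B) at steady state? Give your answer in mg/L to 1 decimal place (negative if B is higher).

-0.2 mg/L

Regimen A: f = (1/2)^(11/10) ≈ 0.4665; Cmin,ss = (368/246)·f/(1−f) ≈ 1.308 mg/L.
Regimen B: f = (1/2)^(7/10) ≈ 0.6156; Cmin,ss = (232/246)·f/(1−f) ≈ 1.510 mg/L.
Difference ≈ 1.308 − 1.510 ≈ -0.202 mg/L.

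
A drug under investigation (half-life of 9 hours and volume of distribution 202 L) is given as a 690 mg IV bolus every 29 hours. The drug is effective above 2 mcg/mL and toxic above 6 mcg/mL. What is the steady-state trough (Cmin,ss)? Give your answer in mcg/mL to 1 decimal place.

τ/t½ = 29/9 ≈ 3.2222, so fraction remaining f = (1/2)^(29/9) ≈ 0.1072.
Each bolus raises the concentration by D/Vd = 690/202 ≈ 3.416 mcg/mL.
Steady-state trough Cmin,ss = C₀·f/(1−f) ≈ 3.416 × 0.1072/0.8928 ≈ 0.410 mcg/mL.
Trough 0.4 mcg/mL vs MEC 2 mcg/mL: subtherapeutic.

0.4 mcg/mL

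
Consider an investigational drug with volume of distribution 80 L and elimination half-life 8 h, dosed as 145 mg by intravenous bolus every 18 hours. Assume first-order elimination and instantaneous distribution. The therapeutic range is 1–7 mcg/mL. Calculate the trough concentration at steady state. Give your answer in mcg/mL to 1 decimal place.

0.5 mcg/mL

Over one 18-h interval, 18/8 ≈ 2.25 half-lives elapse, leaving f ≈ 0.2102 of each dose.
At steady state, accumulation factor R = 1/(1 − e^(−kτ)) ≈ 1.2661.
Each bolus raises the concentration by D/Vd = 145/80 ≈ 1.812 mcg/mL.
Cmax,ss = C₀/(1 − f) ≈ 1.812/0.7898 ≈ 2.294 mcg/mL.
Steady-state trough Cmin,ss = Cmax,ss·f ≈ 2.294 × 0.2102 ≈ 0.482 mcg/mL.
Trough 0.5 mcg/mL vs MEC 1 mcg/mL: subtherapeutic.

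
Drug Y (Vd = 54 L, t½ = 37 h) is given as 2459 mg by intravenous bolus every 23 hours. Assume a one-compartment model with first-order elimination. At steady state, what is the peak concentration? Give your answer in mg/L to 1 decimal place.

130.1 mg/L

τ/t½ = 23/37 ≈ 0.62162, so fraction remaining f = (1/2)^(23/37) ≈ 0.6499.
Accumulation ratio R = 1/(1 − f) ≈ 1/0.3501 ≈ 2.8563.
Each bolus raises the concentration by D/Vd = 2459/54 ≈ 45.537 mg/L.
Cmax,ss = C₀/(1 − f) ≈ 45.537/0.3501 ≈ 130.069 mg/L.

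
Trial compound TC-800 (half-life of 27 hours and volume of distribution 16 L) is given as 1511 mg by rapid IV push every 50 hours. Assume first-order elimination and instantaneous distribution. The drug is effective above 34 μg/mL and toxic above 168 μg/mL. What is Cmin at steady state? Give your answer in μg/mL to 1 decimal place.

τ/t½ = 50/27 ≈ 1.8519, so fraction remaining f = (1/2)^(50/27) ≈ 0.2770.
At steady state, accumulation factor R = 1/(1 − e^(−kτ)) ≈ 1.3831.
Each bolus raises the concentration by D/Vd = 1511/16 ≈ 94.438 μg/mL.
Cmax,ss = C₀/(1 − f) ≈ 94.438/0.7230 ≈ 130.620 μg/mL.
Steady-state trough Cmin,ss = Cmax,ss·f ≈ 130.620 × 0.2770 ≈ 36.182 μg/mL.
Trough 36.2 μg/mL vs MEC 34 μg/mL: adequate.

36.2 μg/mL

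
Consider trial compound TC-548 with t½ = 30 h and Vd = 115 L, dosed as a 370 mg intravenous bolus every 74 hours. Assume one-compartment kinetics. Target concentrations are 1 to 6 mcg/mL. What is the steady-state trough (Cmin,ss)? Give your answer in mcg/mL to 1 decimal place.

0.7 mcg/mL

τ/t½ = 74/30 ≈ 2.4667, so fraction remaining f = (1/2)^(74/30) ≈ 0.1809.
Accumulation ratio R = 1/(1 − f) ≈ 1/0.8191 ≈ 1.2209.
Single-dose peak C₀ = D/Vd = 370/115 ≈ 3.217 mcg/mL.
Cmax,ss = C₀/(1 − f) ≈ 3.217/0.8191 ≈ 3.927 mcg/mL.
One interval later, Cmin,ss = Cmax,ss·e^(−kτ) ≈ 3.927 × 0.1809 ≈ 0.710 mcg/mL.
Trough 0.7 mcg/mL vs MEC 1 mcg/mL: subtherapeutic.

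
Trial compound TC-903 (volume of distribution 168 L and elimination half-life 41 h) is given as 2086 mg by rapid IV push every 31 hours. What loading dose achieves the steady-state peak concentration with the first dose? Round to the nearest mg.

f = (1/2)^(31/41) ≈ 0.592096; accumulation ratio R = 1/(1−f) ≈ 2.45156.
Loading dose to hit Cmax,ss on first dose: D_load = D_maint·R ≈ 2086 × 2.45156 ≈ 5113.95 mg.

5114 mg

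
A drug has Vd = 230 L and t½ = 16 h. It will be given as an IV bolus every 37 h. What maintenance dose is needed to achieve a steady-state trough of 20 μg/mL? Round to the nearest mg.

18250 mg

τ/t½ = 37/16 ≈ 2.3125, so f = (1/2)^(37/16) ≈ 0.201311.
Cmin,ss = (D/Vd)·f/(1−f), so D = Cmin,ss·Vd·(1−f)/f.
D = 20 × 230 × (1−f)/f ≈ 20 × 230 × 3.96744 ≈ 18250.22 mg.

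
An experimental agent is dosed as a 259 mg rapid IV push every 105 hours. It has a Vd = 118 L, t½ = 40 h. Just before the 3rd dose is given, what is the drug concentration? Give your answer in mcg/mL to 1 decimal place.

0.4 mcg/mL

f = (1/2)^(τ/t½) = (1/2)^(105/40) ≈ 0.1621.
C₀ = D/Vd = 259/118 ≈ 2.195 mcg/mL.
Before the 3rd dose, 2 doses have been given. Superposition: Cmin = C₀·(f + f²).
≈ 2.195 × (0.1621 + 0.0263) ≈ 2.195 × 0.1884 ≈ 0.414 mcg/mL.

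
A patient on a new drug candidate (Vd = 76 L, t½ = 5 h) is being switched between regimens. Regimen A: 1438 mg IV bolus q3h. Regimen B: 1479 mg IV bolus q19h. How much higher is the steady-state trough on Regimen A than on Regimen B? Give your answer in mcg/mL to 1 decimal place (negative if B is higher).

35.2 mcg/mL

Regimen A: f = (1/2)^(3/5) ≈ 0.6598; Cmin,ss = (1438/76)·f/(1−f) ≈ 36.696 mcg/mL.
Regimen B: f = (1/2)^(19/5) ≈ 0.0718; Cmin,ss = (1479/76)·f/(1−f) ≈ 1.505 mcg/mL.
Difference ≈ 36.696 − 1.505 ≈ 35.191 mcg/mL.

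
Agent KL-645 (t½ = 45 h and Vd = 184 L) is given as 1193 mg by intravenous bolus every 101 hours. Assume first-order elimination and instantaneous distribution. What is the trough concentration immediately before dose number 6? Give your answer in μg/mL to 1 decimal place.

f = (1/2)^(τ/t½) = (1/2)^(101/45) ≈ 0.2110.
C₀ = D/Vd = 1193/184 ≈ 6.484 μg/mL.
Before the 6th dose, 5 doses have been given. Superposition: Cmin = C₀·(f + f² + … + f^5).
≈ 6.484 × (0.2110 + 0.0445 + 0.0094 + 0.0020 + 0.0004) ≈ 6.484 × 0.2673 ≈ 1.733 μg/mL.

1.7 μg/mL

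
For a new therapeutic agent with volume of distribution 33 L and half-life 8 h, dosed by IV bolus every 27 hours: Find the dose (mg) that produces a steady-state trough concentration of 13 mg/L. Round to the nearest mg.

4022 mg

τ/t½ = 27/8 ≈ 3.375, so f = (1/2)^(27/8) ≈ 0.096388.
Cmin,ss = (D/Vd)·f/(1−f), so D = Cmin,ss·Vd·(1−f)/f.
D = 13 × 33 × (1−f)/f ≈ 13 × 33 × 9.37474 ≈ 4021.76 mg.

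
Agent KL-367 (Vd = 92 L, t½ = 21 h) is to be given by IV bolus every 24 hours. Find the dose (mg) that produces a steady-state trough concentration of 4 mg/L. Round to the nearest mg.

τ/t½ = 24/21 ≈ 1.1429, so f = (1/2)^(24/21) ≈ 0.452862.
Cmin,ss = (D/Vd)·f/(1−f), so D = Cmin,ss·Vd·(1−f)/f.
D = 4 × 92 × (1−f)/f ≈ 4 × 92 × 1.20818 ≈ 444.61 mg.

445 mg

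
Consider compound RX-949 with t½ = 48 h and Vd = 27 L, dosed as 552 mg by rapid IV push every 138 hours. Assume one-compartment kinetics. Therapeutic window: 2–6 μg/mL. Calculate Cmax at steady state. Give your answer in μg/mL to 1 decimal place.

τ/t½ = 138/48 ≈ 2.875, so fraction remaining f = (1/2)^(138/48) ≈ 0.1363.
At steady state, accumulation factor R = 1/(1 − e^(−kτ)) ≈ 1.1578.
Single-dose peak C₀ = D/Vd = 552/27 ≈ 20.444 μg/mL.
Steady-state peak Cmax,ss = C₀·R ≈ 20.444 × 1.1578 ≈ 23.670 μg/mL.
Peak 23.7 μg/mL vs MTC 6 μg/mL: exceeds toxic threshold.

23.7 μg/mL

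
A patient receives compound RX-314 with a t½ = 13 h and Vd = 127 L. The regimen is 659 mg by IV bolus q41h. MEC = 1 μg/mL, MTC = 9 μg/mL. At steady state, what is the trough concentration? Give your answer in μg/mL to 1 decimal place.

0.7 μg/mL

Over one 41-h interval, 41/13 ≈ 3.1538 half-lives elapse, leaving f ≈ 0.1124 of each dose.
Accumulation ratio R = 1/(1 − f) ≈ 1/0.8876 ≈ 1.1266.
Single-dose peak C₀ = D/Vd = 659/127 ≈ 5.189 μg/mL.
Steady-state peak Cmax,ss = C₀·R ≈ 5.189 × 1.1266 ≈ 5.846 μg/mL.
Steady-state trough Cmin,ss = Cmax,ss·f ≈ 5.846 × 0.1124 ≈ 0.657 μg/mL.
Trough 0.7 μg/mL vs MEC 1 μg/mL: subtherapeutic.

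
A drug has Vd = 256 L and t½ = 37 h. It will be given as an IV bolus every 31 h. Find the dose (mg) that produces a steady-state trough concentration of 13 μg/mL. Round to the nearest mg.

2620 mg

τ/t½ = 31/37 ≈ 0.83784, so f = (1/2)^(31/37) ≈ 0.559481.
Cmin,ss = (D/Vd)·f/(1−f), so D = Cmin,ss·Vd·(1−f)/f.
D = 13 × 256 × (1−f)/f ≈ 13 × 256 × 0.78737 ≈ 2620.37 mg.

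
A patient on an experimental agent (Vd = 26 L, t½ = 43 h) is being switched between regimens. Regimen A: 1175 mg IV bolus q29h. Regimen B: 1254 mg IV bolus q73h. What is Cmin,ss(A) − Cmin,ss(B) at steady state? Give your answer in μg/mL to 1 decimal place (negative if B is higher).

54.3 μg/mL

Regimen A: f = (1/2)^(29/43) ≈ 0.6266; Cmin,ss = (1175/26)·f/(1−f) ≈ 75.837 μg/mL.
Regimen B: f = (1/2)^(73/43) ≈ 0.3083; Cmin,ss = (1254/26)·f/(1−f) ≈ 21.497 μg/mL.
Difference ≈ 75.837 − 21.497 ≈ 54.340 μg/mL.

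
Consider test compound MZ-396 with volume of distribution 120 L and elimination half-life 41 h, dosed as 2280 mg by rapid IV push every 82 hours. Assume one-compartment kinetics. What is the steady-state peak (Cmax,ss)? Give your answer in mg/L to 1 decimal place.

The dosing interval is 2 half-lives, so f = 2^(−2) = 0.25.
Accumulation ratio R = 1/(1 − f) = 1/0.75 = 4/3.
Single-dose peak C₀ = D/Vd = 2280/120 = 19 mg/L.
Steady-state peak Cmax,ss = C₀·R = 19 × 4/3 ≈ 25.333 mg/L.

25.3 mg/L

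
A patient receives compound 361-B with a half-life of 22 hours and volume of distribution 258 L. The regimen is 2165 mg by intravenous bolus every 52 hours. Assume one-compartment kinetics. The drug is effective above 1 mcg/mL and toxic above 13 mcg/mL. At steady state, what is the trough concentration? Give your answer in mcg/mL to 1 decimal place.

τ/t½ = 52/22 ≈ 2.3636, so fraction remaining f = (1/2)^(52/22) ≈ 0.1943.
At steady state, accumulation factor R = 1/(1 − e^(−kτ)) ≈ 1.2412.
Single-dose peak C₀ = D/Vd = 2165/258 ≈ 8.391 mcg/mL.
Cmax,ss = C₀/(1 − f) ≈ 8.391/0.8057 ≈ 10.415 mcg/mL.
Steady-state trough Cmin,ss = Cmax,ss·f ≈ 10.415 × 0.1943 ≈ 2.024 mcg/mL.
Trough 2.0 mcg/mL vs MEC 1 mcg/mL: adequate.

2.0 mcg/mL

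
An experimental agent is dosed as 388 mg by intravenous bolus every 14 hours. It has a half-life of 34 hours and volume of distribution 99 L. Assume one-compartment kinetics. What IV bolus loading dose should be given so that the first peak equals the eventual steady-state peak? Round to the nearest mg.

f = (1/2)^(14/34) ≈ 0.751703; accumulation ratio R = 1/(1−f) ≈ 4.02743.
Loading dose to hit Cmax,ss on first dose: D_load = D_maint·R ≈ 388 × 4.02743 ≈ 1562.64 mg.

1563 mg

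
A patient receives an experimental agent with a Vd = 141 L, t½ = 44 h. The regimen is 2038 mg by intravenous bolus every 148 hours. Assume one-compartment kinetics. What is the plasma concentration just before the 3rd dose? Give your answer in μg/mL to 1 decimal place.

f = (1/2)^(τ/t½) = (1/2)^(148/44) ≈ 0.0972.
C₀ = D/Vd = 2038/141 ≈ 14.454 μg/mL.
Before the 3rd dose, 2 doses have been given. Superposition: Cmin = C₀·(f + f²).
≈ 14.454 × (0.0972 + 0.0094) ≈ 14.454 × 0.1066 ≈ 1.541 μg/mL.

1.5 μg/mL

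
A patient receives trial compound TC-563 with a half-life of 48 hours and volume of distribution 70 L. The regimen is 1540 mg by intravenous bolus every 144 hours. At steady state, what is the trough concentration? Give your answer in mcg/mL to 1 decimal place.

τ = 144 h = 3 half-lives, so f = (1/2)^3 = 0.125.
At steady state, R = 1/(1 − 0.125) = 8/7.
Single-dose peak C₀ = D/Vd = 1540/70 = 22 mcg/mL.
Steady-state peak Cmax,ss = C₀·R = 22 × 8/7 ≈ 25.143 mcg/mL.
Steady-state trough Cmin,ss = Cmax,ss·f ≈ 25.143 × 0.125 ≈ 3.143 mcg/mL.

3.1 mcg/mL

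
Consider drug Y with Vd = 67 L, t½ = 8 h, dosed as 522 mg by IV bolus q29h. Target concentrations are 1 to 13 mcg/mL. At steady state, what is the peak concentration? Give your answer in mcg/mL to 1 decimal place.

8.5 mcg/mL

τ/t½ = 29/8 ≈ 3.625, so fraction remaining f = (1/2)^(29/8) ≈ 0.0811.
Accumulation ratio R = 1/(1 − f) ≈ 1/0.9189 ≈ 1.0883.
Single-dose peak C₀ = D/Vd = 522/67 ≈ 7.791 mcg/mL.
Steady-state peak Cmax,ss = C₀·R ≈ 7.791 × 1.0883 ≈ 8.479 mcg/mL.
Peak 8.5 mcg/mL vs MTC 13 mcg/mL: below toxic threshold.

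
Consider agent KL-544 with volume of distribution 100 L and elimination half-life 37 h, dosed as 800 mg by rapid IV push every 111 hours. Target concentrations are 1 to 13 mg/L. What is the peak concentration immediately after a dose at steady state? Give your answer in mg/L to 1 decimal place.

9.1 mg/L

τ = 111 h = 3 half-lives, so f = (1/2)^3 = 0.125.
At steady state, R = 1/(1 − 0.125) = 8/7.
Single-dose peak C₀ = D/Vd = 800/100 = 8 mg/L.
Steady-state peak Cmax,ss = C₀·R = 8 × 8/7 ≈ 9.143 mg/L.
Peak 9.1 mg/L vs MTC 13 mg/L: below toxic threshold.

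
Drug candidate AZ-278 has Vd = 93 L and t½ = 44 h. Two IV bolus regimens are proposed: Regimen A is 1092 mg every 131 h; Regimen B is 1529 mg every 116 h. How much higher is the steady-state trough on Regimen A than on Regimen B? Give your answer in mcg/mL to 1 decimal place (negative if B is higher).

Regimen A: f = (1/2)^(131/44) ≈ 0.1270; Cmin,ss = (1092/93)·f/(1−f) ≈ 1.708 mcg/mL.
Regimen B: f = (1/2)^(116/44) ≈ 0.1608; Cmin,ss = (1529/93)·f/(1−f) ≈ 3.150 mcg/mL.
Difference ≈ 1.708 − 3.150 ≈ -1.442 mcg/mL.

-1.4 mcg/mL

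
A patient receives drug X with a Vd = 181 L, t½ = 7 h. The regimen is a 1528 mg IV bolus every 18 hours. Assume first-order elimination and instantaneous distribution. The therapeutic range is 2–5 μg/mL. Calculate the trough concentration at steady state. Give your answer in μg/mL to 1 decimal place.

τ/t½ = 18/7 ≈ 2.5714, so fraction remaining f = (1/2)^(18/7) ≈ 0.1682.
Each bolus raises the concentration by D/Vd = 1528/181 ≈ 8.442 μg/mL.
Steady-state trough Cmin,ss = C₀·f/(1−f) ≈ 8.442 × 0.1682/0.8318 ≈ 1.707 μg/mL.
Trough 1.7 μg/mL vs MEC 2 μg/mL: subtherapeutic.

1.7 μg/mL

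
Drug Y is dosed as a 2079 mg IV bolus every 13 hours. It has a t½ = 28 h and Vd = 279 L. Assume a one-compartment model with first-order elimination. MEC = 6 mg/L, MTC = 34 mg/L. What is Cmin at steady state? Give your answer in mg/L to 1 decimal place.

19.6 mg/L

τ/t½ = 13/28 ≈ 0.46429, so fraction remaining f = (1/2)^(13/28) ≈ 0.7248.
Single-dose peak C₀ = D/Vd = 2079/279 ≈ 7.452 mg/L.
Steady-state trough Cmin,ss = C₀·f/(1−f) ≈ 7.452 × 0.7248/0.2752 ≈ 19.626 mg/L.
Trough 19.6 mg/L vs MEC 6 mg/L: adequate.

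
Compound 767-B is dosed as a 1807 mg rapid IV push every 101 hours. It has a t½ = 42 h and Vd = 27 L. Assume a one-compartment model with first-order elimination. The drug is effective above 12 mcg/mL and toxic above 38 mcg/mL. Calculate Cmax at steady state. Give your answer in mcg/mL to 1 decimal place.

k = ln2/t½ = ln2/42 ≈ 0.016504 h⁻¹; fraction remaining f = e^(−kτ) = e^(−0.016504×101) ≈ 0.1888.
Accumulation ratio R = 1/(1 − f) ≈ 1/0.8112 ≈ 1.2327.
Single-dose peak C₀ = D/Vd = 1807/27 ≈ 66.926 mcg/mL.
Steady-state peak Cmax,ss = C₀·R ≈ 66.926 × 1.2327 ≈ 82.500 mcg/mL.
Peak 82.5 mcg/mL vs MTC 38 mcg/mL: exceeds toxic threshold.

82.5 mcg/mL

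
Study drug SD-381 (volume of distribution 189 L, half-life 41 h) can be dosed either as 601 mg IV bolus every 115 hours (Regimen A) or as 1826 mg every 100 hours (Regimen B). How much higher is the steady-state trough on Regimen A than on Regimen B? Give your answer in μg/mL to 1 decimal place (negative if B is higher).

-1.7 μg/mL

Regimen A: f = (1/2)^(115/41) ≈ 0.1431; Cmin,ss = (601/189)·f/(1−f) ≈ 0.531 μg/mL.
Regimen B: f = (1/2)^(100/41) ≈ 0.1844; Cmin,ss = (1826/189)·f/(1−f) ≈ 2.184 μg/mL.
Difference ≈ 0.531 − 2.184 ≈ -1.653 μg/mL.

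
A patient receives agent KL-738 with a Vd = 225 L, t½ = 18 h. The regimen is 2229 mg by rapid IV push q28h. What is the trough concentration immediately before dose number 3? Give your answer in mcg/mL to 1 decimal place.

f = (1/2)^(τ/t½) = (1/2)^(28/18) ≈ 0.3402.
C₀ = D/Vd = 2229/225 ≈ 9.907 mcg/mL.
Before the 3rd dose, 2 doses have been given. Superposition: Cmin = C₀·(f + f²).
≈ 9.907 × (0.3402 + 0.1157) ≈ 9.907 × 0.4559 ≈ 4.517 mcg/mL.

4.5 mcg/mL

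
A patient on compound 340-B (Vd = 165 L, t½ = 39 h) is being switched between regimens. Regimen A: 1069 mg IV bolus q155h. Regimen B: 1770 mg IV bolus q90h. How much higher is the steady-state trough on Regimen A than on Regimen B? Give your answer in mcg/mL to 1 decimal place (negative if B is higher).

Regimen A: f = (1/2)^(155/39) ≈ 0.0636; Cmin,ss = (1069/165)·f/(1−f) ≈ 0.440 mcg/mL.
Regimen B: f = (1/2)^(90/39) ≈ 0.2020; Cmin,ss = (1770/165)·f/(1−f) ≈ 2.715 mcg/mL.
Difference ≈ 0.440 − 2.715 ≈ -2.275 mcg/mL.

-2.3 mcg/mL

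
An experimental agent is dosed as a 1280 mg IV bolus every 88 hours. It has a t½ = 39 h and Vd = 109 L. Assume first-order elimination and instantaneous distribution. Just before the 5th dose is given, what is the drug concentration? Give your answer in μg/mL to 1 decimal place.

3.1 μg/mL

f = (1/2)^(τ/t½) = (1/2)^(88/39) ≈ 0.2093.
C₀ = D/Vd = 1280/109 ≈ 11.743 μg/mL.
Before the 5th dose, 4 doses have been given. Superposition: Cmin = C₀·(f + f² + … + f^4).
≈ 11.743 × (0.2093 + 0.0438 + 0.0092 + 0.0019) ≈ 11.743 × 0.2642 ≈ 3.103 μg/mL.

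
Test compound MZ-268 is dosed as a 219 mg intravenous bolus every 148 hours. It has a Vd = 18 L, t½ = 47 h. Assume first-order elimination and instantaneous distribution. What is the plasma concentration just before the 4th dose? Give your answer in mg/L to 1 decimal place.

1.5 mg/L

f = (1/2)^(τ/t½) = (1/2)^(148/47) ≈ 0.1127.
C₀ = D/Vd = 219/18 ≈ 12.167 mg/L.
Before the 4th dose, 3 doses have been given. Superposition: Cmin = C₀·(f + f² + … + f^3).
≈ 12.167 × (0.1127 + 0.0127 + 0.0014) ≈ 12.167 × 0.1268 ≈ 1.543 mg/L.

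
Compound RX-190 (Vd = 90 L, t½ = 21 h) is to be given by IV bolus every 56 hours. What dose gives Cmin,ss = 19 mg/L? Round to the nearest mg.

9148 mg

τ/t½ = 56/21 ≈ 2.6667, so f = (1/2)^(56/21) ≈ 0.157490.
Cmin,ss = (D/Vd)·f/(1−f), so D = Cmin,ss·Vd·(1−f)/f.
D = 19 × 90 × (1−f)/f ≈ 19 × 90 × 5.34961 ≈ 9147.83 mg.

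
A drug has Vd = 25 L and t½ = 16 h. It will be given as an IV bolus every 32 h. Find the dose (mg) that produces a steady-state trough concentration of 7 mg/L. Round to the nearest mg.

τ/t½ = 32/16 ≈ 2, so f = (1/2)^(32/16) ≈ 0.250000.
Cmin,ss = (D/Vd)·f/(1−f), so D = Cmin,ss·Vd·(1−f)/f.
D = 7 × 25 × (1−f)/f ≈ 7 × 25 × 3.00000 ≈ 525.00 mg.

525 mg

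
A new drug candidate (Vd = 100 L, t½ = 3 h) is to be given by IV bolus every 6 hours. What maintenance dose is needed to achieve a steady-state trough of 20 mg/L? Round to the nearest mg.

τ/t½ = 6/3 ≈ 2, so f = (1/2)^(6/3) ≈ 0.250000.
Cmin,ss = (D/Vd)·f/(1−f), so D = Cmin,ss·Vd·(1−f)/f.
D = 20 × 100 × (1−f)/f ≈ 20 × 100 × 3.00000 ≈ 6000.00 mg.

6000 mg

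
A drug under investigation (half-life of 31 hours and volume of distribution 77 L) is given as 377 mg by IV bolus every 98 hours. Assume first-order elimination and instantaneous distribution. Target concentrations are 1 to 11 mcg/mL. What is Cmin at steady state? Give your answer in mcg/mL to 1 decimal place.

τ/t½ = 98/31 ≈ 3.1613, so fraction remaining f = (1/2)^(98/31) ≈ 0.1118.
At steady state, accumulation factor R = 1/(1 − e^(−kτ)) ≈ 1.1259.
Each bolus raises the concentration by D/Vd = 377/77 ≈ 4.896 mcg/mL.
Cmax,ss = C₀/(1 − f) ≈ 4.896/0.8882 ≈ 5.512 mcg/mL.
Steady-state trough Cmin,ss = Cmax,ss·f ≈ 5.512 × 0.1118 ≈ 0.616 mcg/mL.
Trough 0.6 mcg/mL vs MEC 1 mcg/mL: subtherapeutic.

0.6 mcg/mL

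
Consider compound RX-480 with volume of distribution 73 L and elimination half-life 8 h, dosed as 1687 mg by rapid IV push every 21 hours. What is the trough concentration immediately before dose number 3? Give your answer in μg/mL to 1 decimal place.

f = (1/2)^(τ/t½) = (1/2)^(21/8) ≈ 0.1621.
C₀ = D/Vd = 1687/73 ≈ 23.110 μg/mL.
Before the 3rd dose, 2 doses have been given. Superposition: Cmin = C₀·(f + f²).
≈ 23.110 × (0.1621 + 0.0263) ≈ 23.110 × 0.1884 ≈ 4.354 μg/mL.

4.4 μg/mL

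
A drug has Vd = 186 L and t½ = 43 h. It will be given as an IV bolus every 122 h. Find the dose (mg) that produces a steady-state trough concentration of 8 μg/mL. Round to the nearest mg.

τ/t½ = 122/43 ≈ 2.8372, so f = (1/2)^(122/43) ≈ 0.139931.
Cmin,ss = (D/Vd)·f/(1−f), so D = Cmin,ss·Vd·(1−f)/f.
D = 8 × 186 × (1−f)/f ≈ 8 × 186 × 6.14638 ≈ 9145.81 mg.

9146 mg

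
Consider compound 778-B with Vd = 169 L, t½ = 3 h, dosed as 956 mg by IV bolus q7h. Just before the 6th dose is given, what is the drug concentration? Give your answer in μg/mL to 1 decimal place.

f = (1/2)^(τ/t½) = (1/2)^(7/3) ≈ 0.1984.
C₀ = D/Vd = 956/169 ≈ 5.657 μg/mL.
Before the 6th dose, 5 doses have been given. Superposition: Cmin = C₀·(f + f² + … + f^5).
≈ 5.657 × (0.1984 + 0.0394 + 0.0078 + 0.0015 + 0.0003) ≈ 5.657 × 0.2474 ≈ 1.400 μg/mL.

1.4 μg/mL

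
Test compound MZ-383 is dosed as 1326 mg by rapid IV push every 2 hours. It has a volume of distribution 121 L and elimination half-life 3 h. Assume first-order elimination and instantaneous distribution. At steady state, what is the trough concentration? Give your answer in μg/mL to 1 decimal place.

Over one 2-h interval, 2/3 ≈ 0.66667 half-lives elapse, leaving f ≈ 0.6300 of each dose.
Accumulation ratio R = 1/(1 − f) ≈ 1/0.3700 ≈ 2.7027.
Each bolus raises the concentration by D/Vd = 1326/121 ≈ 10.959 μg/mL.
Cmax,ss = C₀/(1 − f) ≈ 10.959/0.3700 ≈ 29.619 μg/mL.
One interval later, Cmin,ss = Cmax,ss·e^(−kτ) ≈ 29.619 × 0.6300 ≈ 18.660 μg/mL.

18.7 μg/mL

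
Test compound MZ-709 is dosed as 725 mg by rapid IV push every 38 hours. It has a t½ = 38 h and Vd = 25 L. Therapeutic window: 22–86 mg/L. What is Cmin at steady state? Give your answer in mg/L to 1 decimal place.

29.0 mg/L

The dosing interval is 1 half-life, so f = 2^(−1) = 0.5.
Accumulation ratio R = 1/(1 − f) = 1/0.5 = 2/1.
Single-dose peak C₀ = D/Vd = 725/25 = 29 mg/L.
Steady-state peak Cmax,ss = C₀·R = 29 × 2/1 ≈ 58.000 mg/L.
Steady-state trough Cmin,ss = Cmax,ss·f ≈ 58.000 × 0.5 ≈ 29.000 mg/L.
Trough 29.0 mg/L vs MEC 22 mg/L: adequate.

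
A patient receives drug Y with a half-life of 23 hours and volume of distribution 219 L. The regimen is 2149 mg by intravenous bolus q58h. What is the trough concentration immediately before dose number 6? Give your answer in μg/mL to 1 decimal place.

f = (1/2)^(τ/t½) = (1/2)^(58/23) ≈ 0.1741.
C₀ = D/Vd = 2149/219 ≈ 9.813 μg/mL.
Before the 6th dose, 5 doses have been given. Superposition: Cmin = C₀·(f + f² + … + f^5).
≈ 9.813 × (0.1741 + 0.0303 + 0.0053 + 0.0009 + 0.0002) ≈ 9.813 × 0.2108 ≈ 2.069 μg/mL.

2.1 μg/mL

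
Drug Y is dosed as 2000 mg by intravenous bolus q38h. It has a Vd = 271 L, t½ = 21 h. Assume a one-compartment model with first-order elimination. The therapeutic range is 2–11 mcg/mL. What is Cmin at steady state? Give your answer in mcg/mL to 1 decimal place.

τ/t½ = 38/21 ≈ 1.8095, so fraction remaining f = (1/2)^(38/21) ≈ 0.2853.
At steady state, accumulation factor R = 1/(1 − e^(−kτ)) ≈ 1.3992.
Single-dose peak C₀ = D/Vd = 2000/271 ≈ 7.380 mcg/mL.
Steady-state peak Cmax,ss = C₀·R ≈ 7.380 × 1.3992 ≈ 10.326 mcg/mL.
Steady-state trough Cmin,ss = Cmax,ss·f ≈ 10.326 × 0.2853 ≈ 2.946 mcg/mL.
Trough 2.9 mcg/mL vs MEC 2 mcg/mL: adequate.

2.9 mcg/mL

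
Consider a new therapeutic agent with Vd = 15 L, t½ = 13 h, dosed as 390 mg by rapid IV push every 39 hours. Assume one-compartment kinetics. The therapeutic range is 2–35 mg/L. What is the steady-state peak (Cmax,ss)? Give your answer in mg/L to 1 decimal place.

τ = 39 h = 3 half-lives, so f = (1/2)^3 = 0.125.
Accumulation ratio R = 1/(1 − f) = 1/0.875 = 8/7.
Single-dose peak C₀ = D/Vd = 390/15 = 26 mg/L.
Steady-state peak Cmax,ss = C₀·R = 26 × 8/7 ≈ 29.714 mg/L.
Peak 29.7 mg/L vs MTC 35 mg/L: below toxic threshold.

29.7 mg/L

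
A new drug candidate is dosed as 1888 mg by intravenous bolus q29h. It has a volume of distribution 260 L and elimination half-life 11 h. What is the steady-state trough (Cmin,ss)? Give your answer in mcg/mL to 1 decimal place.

1.4 mcg/mL

k = ln2/t½ = ln2/11 ≈ 0.063013 h⁻¹; fraction remaining f = e^(−kτ) = e^(−0.063013×29) ≈ 0.1608.
Accumulation ratio R = 1/(1 − f) ≈ 1/0.8392 ≈ 1.1916.
Single-dose peak C₀ = D/Vd = 1888/260 ≈ 7.262 mcg/mL.
Cmax,ss = C₀/(1 − f) ≈ 7.262/0.8392 ≈ 8.653 mcg/mL.
Steady-state trough Cmin,ss = Cmax,ss·f ≈ 8.653 × 0.1608 ≈ 1.391 mcg/mL.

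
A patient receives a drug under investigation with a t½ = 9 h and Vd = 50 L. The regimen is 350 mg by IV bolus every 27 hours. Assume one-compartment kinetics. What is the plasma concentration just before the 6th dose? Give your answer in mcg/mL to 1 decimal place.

1.0 mcg/mL

f = (1/2)^(τ/t½) = (1/2)^(27/9) ≈ 0.1250.
C₀ = D/Vd = 350/50 ≈ 7.000 mcg/mL.
Before the 6th dose, 5 doses have been given. Superposition: Cmin = C₀·(f + f² + … + f^5).
≈ 7.000 × (0.1250 + 0.0156 + 0.0020 + 0.0002 + 0.0000) ≈ 7.000 × 0.1428 ≈ 1.000 mcg/mL.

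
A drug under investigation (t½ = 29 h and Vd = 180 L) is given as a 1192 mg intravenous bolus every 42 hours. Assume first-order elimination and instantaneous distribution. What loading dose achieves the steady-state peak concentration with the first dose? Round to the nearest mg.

1881 mg

f = (1/2)^(42/29) ≈ 0.366459; accumulation ratio R = 1/(1−f) ≈ 1.57843.
Loading dose to hit Cmax,ss on first dose: D_load = D_maint·R ≈ 1192 × 1.57843 ≈ 1881.49 mg.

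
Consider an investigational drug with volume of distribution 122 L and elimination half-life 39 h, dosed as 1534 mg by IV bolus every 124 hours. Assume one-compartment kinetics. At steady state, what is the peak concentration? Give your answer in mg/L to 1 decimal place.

14.1 mg/L

k = ln2/t½ = ln2/39 ≈ 0.017773 h⁻¹; fraction remaining f = e^(−kτ) = e^(−0.017773×124) ≈ 0.1104.
Accumulation ratio R = 1/(1 − f) ≈ 1/0.8896 ≈ 1.1241.
Single-dose peak C₀ = D/Vd = 1534/122 ≈ 12.574 mg/L.
Cmax,ss = C₀/(1 − f) ≈ 12.574/0.8896 ≈ 14.134 mg/L.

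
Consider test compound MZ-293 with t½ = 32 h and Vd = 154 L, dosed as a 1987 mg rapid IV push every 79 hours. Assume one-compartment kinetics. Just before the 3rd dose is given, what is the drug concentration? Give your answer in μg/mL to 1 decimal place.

2.8 μg/mL

f = (1/2)^(τ/t½) = (1/2)^(79/32) ≈ 0.1806.
C₀ = D/Vd = 1987/154 ≈ 12.903 μg/mL.
Before the 3rd dose, 2 doses have been given. Superposition: Cmin = C₀·(f + f²).
≈ 12.903 × (0.1806 + 0.0326) ≈ 12.903 × 0.2132 ≈ 2.751 μg/mL.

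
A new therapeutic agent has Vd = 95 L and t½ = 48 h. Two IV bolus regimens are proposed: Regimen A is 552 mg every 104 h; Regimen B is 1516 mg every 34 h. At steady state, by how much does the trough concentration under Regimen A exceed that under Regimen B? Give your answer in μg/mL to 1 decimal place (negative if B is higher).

-23.5 μg/mL

Regimen A: f = (1/2)^(104/48) ≈ 0.2227; Cmin,ss = (552/95)·f/(1−f) ≈ 1.665 μg/mL.
Regimen B: f = (1/2)^(34/48) ≈ 0.6120; Cmin,ss = (1516/95)·f/(1−f) ≈ 25.171 μg/mL.
Difference ≈ 1.665 − 25.171 ≈ -23.506 μg/mL.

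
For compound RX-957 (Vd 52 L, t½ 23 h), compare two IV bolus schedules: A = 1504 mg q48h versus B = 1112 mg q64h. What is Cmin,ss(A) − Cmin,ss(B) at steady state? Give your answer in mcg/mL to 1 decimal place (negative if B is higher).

5.3 mcg/mL

Regimen A: f = (1/2)^(48/23) ≈ 0.2354; Cmin,ss = (1504/52)·f/(1−f) ≈ 8.905 mcg/mL.
Regimen B: f = (1/2)^(64/23) ≈ 0.1453; Cmin,ss = (1112/52)·f/(1−f) ≈ 3.635 mcg/mL.
Difference ≈ 8.905 − 3.635 ≈ 5.270 mcg/mL.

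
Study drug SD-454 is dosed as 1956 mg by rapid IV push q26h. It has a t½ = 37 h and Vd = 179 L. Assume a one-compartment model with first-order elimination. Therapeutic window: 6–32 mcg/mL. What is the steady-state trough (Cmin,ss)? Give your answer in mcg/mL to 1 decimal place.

Over one 26-h interval, 26/37 ≈ 0.7027 half-lives elapse, leaving f ≈ 0.6144 of each dose.
Single-dose peak C₀ = D/Vd = 1956/179 ≈ 10.927 mcg/mL.
Steady-state trough Cmin,ss = C₀·f/(1−f) ≈ 10.927 × 0.6144/0.3856 ≈ 17.411 mcg/mL.
Trough 17.4 mcg/mL vs MEC 6 mcg/mL: adequate.

17.4 mcg/mL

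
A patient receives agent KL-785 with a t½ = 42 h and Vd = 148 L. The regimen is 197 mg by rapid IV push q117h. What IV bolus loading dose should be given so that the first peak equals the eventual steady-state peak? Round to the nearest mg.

230 mg

f = (1/2)^(117/42) ≈ 0.145016; accumulation ratio R = 1/(1−f) ≈ 1.16961.
Loading dose to hit Cmax,ss on first dose: D_load = D_maint·R ≈ 197 × 1.16961 ≈ 230.41 mg.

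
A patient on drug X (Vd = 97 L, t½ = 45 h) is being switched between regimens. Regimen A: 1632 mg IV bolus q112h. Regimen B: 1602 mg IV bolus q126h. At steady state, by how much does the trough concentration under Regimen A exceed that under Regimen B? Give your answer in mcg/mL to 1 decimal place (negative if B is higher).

Regimen A: f = (1/2)^(112/45) ≈ 0.1781; Cmin,ss = (1632/97)·f/(1−f) ≈ 3.646 mcg/mL.
Regimen B: f = (1/2)^(126/45) ≈ 0.1436; Cmin,ss = (1602/97)·f/(1−f) ≈ 2.769 mcg/mL.
Difference ≈ 3.646 − 2.769 ≈ 0.877 mcg/mL.

0.9 mcg/mL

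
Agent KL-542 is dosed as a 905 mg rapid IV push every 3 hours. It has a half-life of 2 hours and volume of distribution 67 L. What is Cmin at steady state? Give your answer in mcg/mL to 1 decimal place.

k = ln2/t½ = ln2/2 ≈ 0.346574 h⁻¹; fraction remaining f = e^(−kτ) = e^(−0.346574×3) ≈ 0.3536.
Single-dose peak C₀ = D/Vd = 905/67 ≈ 13.507 mcg/mL.
Steady-state trough Cmin,ss = C₀·f/(1−f) ≈ 13.507 × 0.3536/0.6464 ≈ 7.389 mcg/mL.

7.4 mcg/mL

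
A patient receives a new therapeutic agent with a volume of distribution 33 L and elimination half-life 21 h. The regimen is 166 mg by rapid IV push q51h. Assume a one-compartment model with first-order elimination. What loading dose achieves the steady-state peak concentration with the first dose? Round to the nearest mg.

204 mg

f = (1/2)^(51/21) ≈ 0.185749; accumulation ratio R = 1/(1−f) ≈ 1.22812.
Loading dose to hit Cmax,ss on first dose: D_load = D_maint·R ≈ 166 × 1.22812 ≈ 203.87 mg.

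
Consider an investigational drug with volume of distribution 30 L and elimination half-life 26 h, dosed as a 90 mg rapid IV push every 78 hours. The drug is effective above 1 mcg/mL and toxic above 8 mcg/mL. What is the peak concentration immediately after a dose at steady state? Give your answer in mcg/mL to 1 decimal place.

The dosing interval is 3 half-lives, so f = 2^(−3) = 0.125.
Accumulation ratio R = 1/(1 − f) = 1/0.875 = 8/7.
Single-dose peak C₀ = D/Vd = 90/30 = 3 mcg/mL.
Steady-state peak Cmax,ss = C₀·R = 3 × 8/7 ≈ 3.429 mcg/mL.
Peak 3.4 mcg/mL vs MTC 8 mcg/mL: below toxic threshold.

3.4 mcg/mL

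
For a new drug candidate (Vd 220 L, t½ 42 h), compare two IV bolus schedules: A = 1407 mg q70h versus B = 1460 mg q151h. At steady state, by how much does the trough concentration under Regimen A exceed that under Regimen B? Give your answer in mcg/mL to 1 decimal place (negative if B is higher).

2.3 mcg/mL

Regimen A: f = (1/2)^(70/42) ≈ 0.3150; Cmin,ss = (1407/220)·f/(1−f) ≈ 2.941 mcg/mL.
Regimen B: f = (1/2)^(151/42) ≈ 0.0827; Cmin,ss = (1460/220)·f/(1−f) ≈ 0.598 mcg/mL.
Difference ≈ 2.941 − 0.598 ≈ 2.343 mcg/mL.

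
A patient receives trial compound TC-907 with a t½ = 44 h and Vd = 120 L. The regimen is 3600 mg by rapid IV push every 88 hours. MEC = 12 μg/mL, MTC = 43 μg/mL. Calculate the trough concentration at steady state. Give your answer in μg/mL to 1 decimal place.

The dosing interval is 2 half-lives, so f = 2^(−2) = 0.25.
At steady state, R = 1/(1 − 0.25) = 4/3.
Single-dose peak C₀ = D/Vd = 3600/120 = 30 μg/mL.
Steady-state peak Cmax,ss = C₀·R = 30 × 4/3 ≈ 40.000 μg/mL.
Steady-state trough Cmin,ss = Cmax,ss·f ≈ 40.000 × 0.25 ≈ 10.000 μg/mL.
Trough 10.0 μg/mL vs MEC 12 μg/mL: subtherapeutic.

10.0 μg/mL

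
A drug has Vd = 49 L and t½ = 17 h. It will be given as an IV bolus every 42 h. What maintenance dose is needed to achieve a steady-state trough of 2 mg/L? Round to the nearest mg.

445 mg

τ/t½ = 42/17 ≈ 2.4706, so f = (1/2)^(42/17) ≈ 0.180418.
Cmin,ss = (D/Vd)·f/(1−f), so D = Cmin,ss·Vd·(1−f)/f.
D = 2 × 49 × (1−f)/f ≈ 2 × 49 × 4.54268 ≈ 445.18 mg.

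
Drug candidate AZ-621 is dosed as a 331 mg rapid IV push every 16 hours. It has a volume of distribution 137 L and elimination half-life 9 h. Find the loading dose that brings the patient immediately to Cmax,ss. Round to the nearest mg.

467 mg

f = (1/2)^(16/9) ≈ 0.291632; accumulation ratio R = 1/(1−f) ≈ 1.41170.
Loading dose to hit Cmax,ss on first dose: D_load = D_maint·R ≈ 331 × 1.41170 ≈ 467.27 mg.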